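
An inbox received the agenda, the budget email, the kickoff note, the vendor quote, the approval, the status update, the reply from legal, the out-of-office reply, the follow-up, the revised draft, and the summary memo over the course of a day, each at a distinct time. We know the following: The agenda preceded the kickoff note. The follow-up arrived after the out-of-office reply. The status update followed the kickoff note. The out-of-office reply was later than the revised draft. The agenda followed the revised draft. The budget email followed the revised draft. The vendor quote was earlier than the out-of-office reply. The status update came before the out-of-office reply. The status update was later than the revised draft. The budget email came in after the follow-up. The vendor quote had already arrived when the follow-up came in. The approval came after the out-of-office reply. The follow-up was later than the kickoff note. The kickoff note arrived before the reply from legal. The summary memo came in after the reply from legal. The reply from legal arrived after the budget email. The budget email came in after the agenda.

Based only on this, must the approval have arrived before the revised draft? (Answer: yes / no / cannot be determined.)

no

Tracing the constraints gives the revised draft → the out-of-office reply → the approval, so the revised draft must come before the approval.
That means the approval cannot be before the revised draft.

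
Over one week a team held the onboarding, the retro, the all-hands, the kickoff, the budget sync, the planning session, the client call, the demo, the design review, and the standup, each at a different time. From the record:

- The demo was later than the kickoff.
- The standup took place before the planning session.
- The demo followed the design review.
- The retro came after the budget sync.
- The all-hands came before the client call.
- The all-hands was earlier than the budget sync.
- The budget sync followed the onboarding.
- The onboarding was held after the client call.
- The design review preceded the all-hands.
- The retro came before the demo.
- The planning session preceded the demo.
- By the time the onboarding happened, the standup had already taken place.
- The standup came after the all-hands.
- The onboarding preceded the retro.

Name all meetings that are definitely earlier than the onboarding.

the all-hands, the client call, the design review, the standup

Directly stated before the onboarding: the client call and the standup.
The all-hands reaches the onboarding via the all-hands → the standup → the onboarding.
The design review reaches the onboarding via the design review → the all-hands → the standup → the onboarding.
No chain forces the planning session (or any of the others) ahead of the onboarding.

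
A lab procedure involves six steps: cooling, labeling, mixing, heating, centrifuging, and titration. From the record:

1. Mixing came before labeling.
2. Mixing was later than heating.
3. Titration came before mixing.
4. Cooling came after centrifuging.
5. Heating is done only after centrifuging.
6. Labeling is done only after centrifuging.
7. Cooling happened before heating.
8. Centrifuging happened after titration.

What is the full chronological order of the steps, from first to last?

The constraints fix every adjacent pair, so only one ordering works:
titration → centrifuging → cooling → heating → mixing → labeling.

titration, centrifuging, cooling, heating, mixing, labeling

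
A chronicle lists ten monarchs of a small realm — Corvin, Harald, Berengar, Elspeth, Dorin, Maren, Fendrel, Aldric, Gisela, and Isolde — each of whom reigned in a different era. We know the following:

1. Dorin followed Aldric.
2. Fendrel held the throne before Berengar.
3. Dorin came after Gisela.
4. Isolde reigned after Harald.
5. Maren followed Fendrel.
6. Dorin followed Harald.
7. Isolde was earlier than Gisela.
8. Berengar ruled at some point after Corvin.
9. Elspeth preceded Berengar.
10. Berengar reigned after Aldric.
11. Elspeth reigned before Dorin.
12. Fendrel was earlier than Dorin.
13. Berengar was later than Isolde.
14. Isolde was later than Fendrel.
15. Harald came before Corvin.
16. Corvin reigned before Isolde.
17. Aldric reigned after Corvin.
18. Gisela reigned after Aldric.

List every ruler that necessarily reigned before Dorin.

Aldric, Corvin, Elspeth, Fendrel, Gisela, Harald, Isolde

Directly stated before Dorin: Aldric, Elspeth, Fendrel, Gisela, and Harald.
Corvin reaches Dorin via Corvin → Aldric → Dorin.
Isolde reaches Dorin via Isolde → Gisela → Dorin.
No chain forces Berengar (or any of the others) ahead of Dorin.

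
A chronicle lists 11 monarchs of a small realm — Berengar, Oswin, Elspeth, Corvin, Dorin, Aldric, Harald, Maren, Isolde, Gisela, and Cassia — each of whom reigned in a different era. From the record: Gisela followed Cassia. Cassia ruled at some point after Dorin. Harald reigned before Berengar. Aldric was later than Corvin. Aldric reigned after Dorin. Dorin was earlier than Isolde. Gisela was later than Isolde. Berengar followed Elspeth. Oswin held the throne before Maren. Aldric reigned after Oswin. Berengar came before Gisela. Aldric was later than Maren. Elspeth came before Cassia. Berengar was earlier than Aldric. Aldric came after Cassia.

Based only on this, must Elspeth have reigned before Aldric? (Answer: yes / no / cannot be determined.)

yes

Chain the constraints: Elspeth → Cassia → Aldric. Each link is directly stated, so Elspeth comes before Aldric.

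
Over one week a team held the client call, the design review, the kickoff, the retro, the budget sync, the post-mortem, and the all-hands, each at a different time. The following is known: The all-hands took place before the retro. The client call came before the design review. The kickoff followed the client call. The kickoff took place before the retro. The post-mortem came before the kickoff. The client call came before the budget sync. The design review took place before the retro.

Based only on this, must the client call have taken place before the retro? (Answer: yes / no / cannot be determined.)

yes

Chain the constraints: the client call → the design review → the retro. Each link is directly stated, so the client call comes before the retro.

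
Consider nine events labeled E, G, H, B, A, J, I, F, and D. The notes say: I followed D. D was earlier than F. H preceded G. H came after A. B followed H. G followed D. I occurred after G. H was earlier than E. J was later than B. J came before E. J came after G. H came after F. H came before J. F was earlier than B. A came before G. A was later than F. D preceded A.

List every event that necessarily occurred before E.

A, B, D, F, G, H, J

Directly stated before E: H and J.
A reaches E via A → H → E.
B reaches E via B → J → E.
D reaches E via D → F → H → E.
Likewise F and G each reach E by chaining the stated constraints.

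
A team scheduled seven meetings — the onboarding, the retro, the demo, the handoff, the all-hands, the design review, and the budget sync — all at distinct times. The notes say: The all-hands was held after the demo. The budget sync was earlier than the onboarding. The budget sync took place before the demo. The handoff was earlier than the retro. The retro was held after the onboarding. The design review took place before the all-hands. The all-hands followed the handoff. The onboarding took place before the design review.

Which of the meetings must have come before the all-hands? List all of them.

the budget sync, the demo, the design review, the handoff, the onboarding

Directly stated before the all-hands: the demo, the design review, and the handoff.
The budget sync reaches the all-hands via the budget sync → the demo → the all-hands.
The onboarding reaches the all-hands via the onboarding → the design review → the all-hands.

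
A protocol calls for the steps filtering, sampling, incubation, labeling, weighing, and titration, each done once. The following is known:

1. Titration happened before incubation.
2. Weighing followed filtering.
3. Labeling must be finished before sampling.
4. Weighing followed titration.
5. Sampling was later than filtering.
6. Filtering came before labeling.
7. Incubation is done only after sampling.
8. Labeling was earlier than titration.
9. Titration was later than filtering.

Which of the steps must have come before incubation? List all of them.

Directly stated before incubation: sampling and titration.
Filtering reaches incubation via filtering → sampling → incubation.
Labeling reaches incubation via labeling → titration → incubation.

filtering, labeling, sampling, titration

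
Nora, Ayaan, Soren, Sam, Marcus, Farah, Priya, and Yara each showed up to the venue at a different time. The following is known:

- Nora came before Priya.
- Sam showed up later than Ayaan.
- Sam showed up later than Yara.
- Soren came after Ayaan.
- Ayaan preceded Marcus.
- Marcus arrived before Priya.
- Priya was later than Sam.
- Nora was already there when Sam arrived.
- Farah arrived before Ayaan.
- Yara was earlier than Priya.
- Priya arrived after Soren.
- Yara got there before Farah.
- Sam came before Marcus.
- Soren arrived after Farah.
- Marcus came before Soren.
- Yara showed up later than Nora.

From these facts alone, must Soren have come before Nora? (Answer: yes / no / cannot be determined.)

no

Tracing the constraints gives Nora → Sam → Marcus → Soren, so Nora must come before Soren.
That means Soren cannot be before Nora.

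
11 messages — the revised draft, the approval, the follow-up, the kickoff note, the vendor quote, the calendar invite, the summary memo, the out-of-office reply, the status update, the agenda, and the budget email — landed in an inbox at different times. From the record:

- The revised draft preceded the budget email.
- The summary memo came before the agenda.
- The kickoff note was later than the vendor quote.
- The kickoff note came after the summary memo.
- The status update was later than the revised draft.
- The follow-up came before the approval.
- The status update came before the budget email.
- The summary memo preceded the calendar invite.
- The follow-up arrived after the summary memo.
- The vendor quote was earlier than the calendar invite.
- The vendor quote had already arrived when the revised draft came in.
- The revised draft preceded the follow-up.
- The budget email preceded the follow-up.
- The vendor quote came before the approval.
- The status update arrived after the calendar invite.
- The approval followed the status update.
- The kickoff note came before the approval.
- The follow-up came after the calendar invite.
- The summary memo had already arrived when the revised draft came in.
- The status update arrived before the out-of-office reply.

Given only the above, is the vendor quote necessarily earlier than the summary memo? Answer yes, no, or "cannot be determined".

No chain of stated constraints runs from the vendor quote to the summary memo, and none runs from the summary memo to the vendor quote either.
So the relative order of the vendor quote and the summary memo is not fixed by the given facts.

cannot be determined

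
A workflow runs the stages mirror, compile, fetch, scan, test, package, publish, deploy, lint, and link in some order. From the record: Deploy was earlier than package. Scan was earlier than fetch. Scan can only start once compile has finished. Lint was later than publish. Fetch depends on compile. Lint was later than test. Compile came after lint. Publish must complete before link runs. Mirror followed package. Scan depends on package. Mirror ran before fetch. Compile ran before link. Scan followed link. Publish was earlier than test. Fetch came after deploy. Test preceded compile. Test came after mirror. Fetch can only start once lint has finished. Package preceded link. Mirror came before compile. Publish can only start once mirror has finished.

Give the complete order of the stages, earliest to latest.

deploy, package, mirror, publish, test, lint, compile, link, scan, fetch

The constraints fix every adjacent pair, so only one ordering works:
deploy → package → mirror → publish → test → lint → compile → link → scan → fetch.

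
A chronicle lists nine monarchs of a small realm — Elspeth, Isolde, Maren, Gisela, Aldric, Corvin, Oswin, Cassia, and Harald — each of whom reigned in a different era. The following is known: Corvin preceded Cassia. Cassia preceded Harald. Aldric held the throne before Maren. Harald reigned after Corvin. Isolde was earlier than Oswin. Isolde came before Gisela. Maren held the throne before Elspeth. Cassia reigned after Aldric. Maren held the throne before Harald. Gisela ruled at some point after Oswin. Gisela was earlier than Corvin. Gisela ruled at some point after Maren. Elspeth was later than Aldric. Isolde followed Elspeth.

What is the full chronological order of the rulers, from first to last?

The constraints fix every adjacent pair, so only one ordering works:
Aldric → Maren → Elspeth → Isolde → Oswin → Gisela → Corvin → Cassia → Harald.

Aldric, Maren, Elspeth, Isolde, Oswin, Gisela, Corvin, Cassia, Harald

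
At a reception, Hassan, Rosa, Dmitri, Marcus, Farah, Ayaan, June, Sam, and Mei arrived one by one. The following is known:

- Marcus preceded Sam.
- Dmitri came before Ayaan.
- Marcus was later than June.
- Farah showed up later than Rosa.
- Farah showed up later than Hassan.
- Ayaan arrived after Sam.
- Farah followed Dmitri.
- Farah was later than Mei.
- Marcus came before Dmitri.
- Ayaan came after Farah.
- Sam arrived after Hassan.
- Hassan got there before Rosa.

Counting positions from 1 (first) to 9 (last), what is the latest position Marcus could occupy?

5

Marcus must come before Ayaan, Dmitri, Farah, and Sam — 4 guests forced after them.
Everything else can be placed before Marcus in some valid order, so Marcus can sit as late as position 9 − 4 = 5.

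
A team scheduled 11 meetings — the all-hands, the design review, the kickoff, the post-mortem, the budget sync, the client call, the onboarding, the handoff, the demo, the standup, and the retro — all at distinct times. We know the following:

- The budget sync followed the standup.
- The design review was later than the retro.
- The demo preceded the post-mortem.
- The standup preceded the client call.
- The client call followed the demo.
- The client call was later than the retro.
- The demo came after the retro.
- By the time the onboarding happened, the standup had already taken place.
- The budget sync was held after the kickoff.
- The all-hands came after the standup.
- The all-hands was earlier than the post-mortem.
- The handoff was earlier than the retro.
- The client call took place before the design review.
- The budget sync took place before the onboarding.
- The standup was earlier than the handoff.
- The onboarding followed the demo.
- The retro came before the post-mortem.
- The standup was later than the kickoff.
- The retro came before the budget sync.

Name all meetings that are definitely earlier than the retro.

Directly stated before the retro: the handoff.
The kickoff reaches the retro via the kickoff → the standup → the handoff → the retro.
The standup reaches the retro via the standup → the handoff → the retro.
No chain forces the client call (or any of the others) ahead of the retro.

the handoff, the kickoff, the standup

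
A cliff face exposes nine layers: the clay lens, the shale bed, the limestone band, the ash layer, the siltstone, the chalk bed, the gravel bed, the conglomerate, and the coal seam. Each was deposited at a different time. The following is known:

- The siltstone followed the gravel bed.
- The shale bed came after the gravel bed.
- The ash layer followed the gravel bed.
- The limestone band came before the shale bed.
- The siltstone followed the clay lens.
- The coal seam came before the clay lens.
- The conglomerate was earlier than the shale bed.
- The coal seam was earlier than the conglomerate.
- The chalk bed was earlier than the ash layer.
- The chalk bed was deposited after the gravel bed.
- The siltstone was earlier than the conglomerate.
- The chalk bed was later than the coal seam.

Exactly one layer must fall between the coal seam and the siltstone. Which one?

the clay lens

Tracing the constraints gives the coal seam → the clay lens → the siltstone, so the clay lens sits after the coal seam and before the siltstone.
No other layer is forced both after the coal seam and before the siltstone.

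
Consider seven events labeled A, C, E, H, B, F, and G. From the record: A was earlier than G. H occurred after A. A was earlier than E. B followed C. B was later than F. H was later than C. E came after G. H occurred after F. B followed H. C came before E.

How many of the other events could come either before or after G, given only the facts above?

4

Forced before G: A; forced after G: E.
That leaves B, C, F, and H with no forced order relative to G — 4.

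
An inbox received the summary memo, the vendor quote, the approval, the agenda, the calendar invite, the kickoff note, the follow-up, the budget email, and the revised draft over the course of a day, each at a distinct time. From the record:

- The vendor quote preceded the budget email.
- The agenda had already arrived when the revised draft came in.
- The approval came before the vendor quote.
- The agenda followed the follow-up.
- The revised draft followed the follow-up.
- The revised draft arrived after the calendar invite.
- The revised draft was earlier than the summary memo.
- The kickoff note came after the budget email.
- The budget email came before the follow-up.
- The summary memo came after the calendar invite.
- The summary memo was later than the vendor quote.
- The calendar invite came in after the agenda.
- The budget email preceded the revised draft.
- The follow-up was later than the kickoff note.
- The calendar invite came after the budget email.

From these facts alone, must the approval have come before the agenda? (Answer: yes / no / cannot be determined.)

Chain the constraints: the approval → the vendor quote → the budget email → the follow-up → the agenda. Each link is directly stated, so the approval comes before the agenda.

yes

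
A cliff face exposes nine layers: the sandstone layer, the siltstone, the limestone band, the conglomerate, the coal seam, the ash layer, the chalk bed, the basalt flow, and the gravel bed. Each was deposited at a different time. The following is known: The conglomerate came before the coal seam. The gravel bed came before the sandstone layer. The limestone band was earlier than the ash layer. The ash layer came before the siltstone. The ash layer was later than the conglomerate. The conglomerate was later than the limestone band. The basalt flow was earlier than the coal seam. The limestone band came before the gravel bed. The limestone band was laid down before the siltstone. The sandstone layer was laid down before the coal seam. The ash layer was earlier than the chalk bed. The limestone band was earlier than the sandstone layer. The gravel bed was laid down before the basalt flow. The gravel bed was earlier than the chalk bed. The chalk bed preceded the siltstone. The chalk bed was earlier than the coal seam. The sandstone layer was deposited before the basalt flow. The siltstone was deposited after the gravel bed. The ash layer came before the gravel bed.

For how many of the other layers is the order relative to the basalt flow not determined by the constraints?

2

Forced before the basalt flow: the ash layer, the conglomerate, the gravel bed, the limestone band, and the sandstone layer; forced after the basalt flow: the coal seam.
That leaves the chalk bed and the siltstone with no forced order relative to the basalt flow — 2.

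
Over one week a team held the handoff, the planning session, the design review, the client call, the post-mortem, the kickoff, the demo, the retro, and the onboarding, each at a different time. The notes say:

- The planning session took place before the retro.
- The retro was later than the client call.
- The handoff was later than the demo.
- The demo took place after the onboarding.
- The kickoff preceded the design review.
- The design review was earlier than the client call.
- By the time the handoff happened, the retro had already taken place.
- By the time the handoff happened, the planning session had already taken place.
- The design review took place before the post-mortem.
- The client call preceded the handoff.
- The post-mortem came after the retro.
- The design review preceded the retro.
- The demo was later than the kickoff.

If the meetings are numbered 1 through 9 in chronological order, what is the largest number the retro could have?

The retro must come before the handoff and the post-mortem — 2 meetings forced after it.
Everything else can be placed before the retro in some valid order, so the retro can sit as late as position 9 − 2 = 7.

7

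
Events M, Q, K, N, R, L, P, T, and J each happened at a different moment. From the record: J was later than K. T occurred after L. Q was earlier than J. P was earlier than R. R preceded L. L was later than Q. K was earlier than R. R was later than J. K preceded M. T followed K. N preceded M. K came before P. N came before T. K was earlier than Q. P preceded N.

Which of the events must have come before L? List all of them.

J, K, P, Q, R

Directly stated before L: Q and R.
J reaches L via J → R → L.
K reaches L via K → R → L.
P reaches L via P → R → L.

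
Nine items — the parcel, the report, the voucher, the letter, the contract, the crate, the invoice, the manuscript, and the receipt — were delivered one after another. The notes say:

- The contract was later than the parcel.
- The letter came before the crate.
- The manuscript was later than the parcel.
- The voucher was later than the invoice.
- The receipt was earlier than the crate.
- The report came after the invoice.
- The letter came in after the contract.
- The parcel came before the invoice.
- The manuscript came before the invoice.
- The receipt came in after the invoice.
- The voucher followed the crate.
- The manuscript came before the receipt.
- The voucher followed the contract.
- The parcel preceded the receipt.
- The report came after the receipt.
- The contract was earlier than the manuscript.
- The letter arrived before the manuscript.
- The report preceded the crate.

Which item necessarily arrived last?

Every other item has a chain of constraints placing it before the voucher, so the voucher is last.

the voucher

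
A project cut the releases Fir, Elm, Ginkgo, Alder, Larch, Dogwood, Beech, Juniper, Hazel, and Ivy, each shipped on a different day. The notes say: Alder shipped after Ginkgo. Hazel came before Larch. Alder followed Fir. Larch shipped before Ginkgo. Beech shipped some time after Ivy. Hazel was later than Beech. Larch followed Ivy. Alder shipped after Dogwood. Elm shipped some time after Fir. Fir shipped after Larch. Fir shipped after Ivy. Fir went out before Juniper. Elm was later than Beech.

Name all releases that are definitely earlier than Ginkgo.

Directly stated before Ginkgo: Larch.
Beech reaches Ginkgo via Beech → Hazel → Larch → Ginkgo.
Hazel reaches Ginkgo via Hazel → Larch → Ginkgo.
Ivy reaches Ginkgo via Ivy → Larch → Ginkgo.

Beech, Hazel, Ivy, Larch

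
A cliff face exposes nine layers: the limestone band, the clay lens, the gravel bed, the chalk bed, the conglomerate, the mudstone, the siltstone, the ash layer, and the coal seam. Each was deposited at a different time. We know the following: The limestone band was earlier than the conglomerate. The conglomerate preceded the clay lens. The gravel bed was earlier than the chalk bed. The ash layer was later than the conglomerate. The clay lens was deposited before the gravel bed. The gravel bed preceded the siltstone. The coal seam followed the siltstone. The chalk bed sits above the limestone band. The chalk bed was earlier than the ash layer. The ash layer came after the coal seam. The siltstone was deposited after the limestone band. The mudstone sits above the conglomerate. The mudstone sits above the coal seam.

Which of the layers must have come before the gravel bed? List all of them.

Directly stated before the gravel bed: the clay lens.
The conglomerate reaches the gravel bed via the conglomerate → the clay lens → the gravel bed.
The limestone band reaches the gravel bed via the limestone band → the conglomerate → the clay lens → the gravel bed.
No chain forces the siltstone (or any of the others) ahead of the gravel bed.

the clay lens, the conglomerate, the limestone band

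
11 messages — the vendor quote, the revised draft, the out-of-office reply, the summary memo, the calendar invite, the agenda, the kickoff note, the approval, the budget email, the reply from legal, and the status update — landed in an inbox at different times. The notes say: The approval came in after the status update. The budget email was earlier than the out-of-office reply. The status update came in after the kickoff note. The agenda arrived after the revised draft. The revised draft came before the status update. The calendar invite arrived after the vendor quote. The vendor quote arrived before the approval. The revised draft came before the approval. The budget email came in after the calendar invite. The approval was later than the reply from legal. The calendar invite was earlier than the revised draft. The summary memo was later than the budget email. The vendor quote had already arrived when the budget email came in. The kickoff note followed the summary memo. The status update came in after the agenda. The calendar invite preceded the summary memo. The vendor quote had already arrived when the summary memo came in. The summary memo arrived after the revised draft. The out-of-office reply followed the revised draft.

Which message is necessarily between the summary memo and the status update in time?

Tracing the constraints gives the summary memo → the kickoff note → the status update, so the kickoff note sits after the summary memo and before the status update.
No other message is forced both after the summary memo and before the status update.

the kickoff note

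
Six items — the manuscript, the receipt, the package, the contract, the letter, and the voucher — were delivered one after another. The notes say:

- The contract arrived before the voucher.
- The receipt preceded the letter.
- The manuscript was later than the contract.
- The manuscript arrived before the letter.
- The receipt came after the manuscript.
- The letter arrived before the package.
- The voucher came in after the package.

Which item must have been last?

Every other item has a chain of constraints placing it before the voucher, so the voucher is last.

the voucher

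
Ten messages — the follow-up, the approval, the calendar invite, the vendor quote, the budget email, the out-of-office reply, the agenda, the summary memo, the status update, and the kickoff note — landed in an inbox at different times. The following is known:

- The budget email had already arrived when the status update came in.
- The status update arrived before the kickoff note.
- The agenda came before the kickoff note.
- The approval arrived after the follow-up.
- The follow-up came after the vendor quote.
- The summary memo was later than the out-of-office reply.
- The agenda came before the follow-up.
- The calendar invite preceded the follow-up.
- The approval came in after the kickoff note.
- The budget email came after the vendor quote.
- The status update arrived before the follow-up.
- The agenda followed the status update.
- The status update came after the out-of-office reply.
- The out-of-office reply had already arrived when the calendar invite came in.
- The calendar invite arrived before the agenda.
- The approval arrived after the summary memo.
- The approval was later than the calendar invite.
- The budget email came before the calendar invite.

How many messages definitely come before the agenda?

5

Directly stated before the agenda: the calendar invite and the status update.
The budget email reaches the agenda via the budget email → the status update → the agenda.
The out-of-office reply reaches the agenda via the out-of-office reply → the status update → the agenda.
The vendor quote reaches the agenda via the vendor quote → the budget email → the status update → the agenda.
That's the budget email, the calendar invite, the out-of-office reply, the status update, and the vendor quote — 5 in all.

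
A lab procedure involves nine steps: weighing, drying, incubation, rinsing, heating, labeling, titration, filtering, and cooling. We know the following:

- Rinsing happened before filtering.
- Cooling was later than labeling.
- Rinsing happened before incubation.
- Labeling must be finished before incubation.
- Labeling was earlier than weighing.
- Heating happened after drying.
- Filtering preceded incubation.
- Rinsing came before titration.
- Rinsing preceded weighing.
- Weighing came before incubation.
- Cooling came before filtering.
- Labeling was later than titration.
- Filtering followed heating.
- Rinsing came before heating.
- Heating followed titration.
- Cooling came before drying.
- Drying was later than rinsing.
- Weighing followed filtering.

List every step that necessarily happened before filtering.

Directly stated before filtering: cooling, heating, and rinsing.
Drying reaches filtering via drying → heating → filtering.
Labeling reaches filtering via labeling → cooling → filtering.
Titration reaches filtering via titration → heating → filtering.

cooling, drying, heating, labeling, rinsing, titration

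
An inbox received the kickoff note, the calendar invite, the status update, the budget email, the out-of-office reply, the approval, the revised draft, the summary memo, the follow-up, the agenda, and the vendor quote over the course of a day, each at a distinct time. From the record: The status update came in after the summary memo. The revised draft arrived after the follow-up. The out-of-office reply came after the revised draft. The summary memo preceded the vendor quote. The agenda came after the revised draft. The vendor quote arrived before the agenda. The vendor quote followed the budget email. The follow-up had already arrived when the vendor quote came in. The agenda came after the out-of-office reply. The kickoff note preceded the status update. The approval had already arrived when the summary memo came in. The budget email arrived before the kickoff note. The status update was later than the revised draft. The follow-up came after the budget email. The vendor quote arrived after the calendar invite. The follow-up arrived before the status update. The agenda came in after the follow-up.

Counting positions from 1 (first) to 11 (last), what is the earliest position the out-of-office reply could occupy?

The budget email, the follow-up, and the revised draft must all come before the out-of-office reply — 3 forced predecessors.
Nothing else is forced ahead of the out-of-office reply, so its earliest slot is position 3 + 1 = 4.

4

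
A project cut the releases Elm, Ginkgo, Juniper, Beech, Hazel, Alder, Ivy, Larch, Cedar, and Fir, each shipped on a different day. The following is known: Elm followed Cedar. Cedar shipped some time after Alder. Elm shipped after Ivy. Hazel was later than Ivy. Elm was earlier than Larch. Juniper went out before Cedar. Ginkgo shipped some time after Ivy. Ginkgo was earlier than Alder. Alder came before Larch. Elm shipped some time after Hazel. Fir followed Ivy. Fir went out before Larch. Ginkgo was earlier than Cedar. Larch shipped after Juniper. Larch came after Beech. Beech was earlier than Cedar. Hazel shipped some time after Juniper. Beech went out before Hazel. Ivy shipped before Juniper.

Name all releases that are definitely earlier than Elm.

Directly stated before Elm: Cedar, Hazel, and Ivy.
Alder reaches Elm via Alder → Cedar → Elm.
Beech reaches Elm via Beech → Hazel → Elm.
Ginkgo reaches Elm via Ginkgo → Cedar → Elm.
Likewise Juniper reaches Elm by chaining the stated constraints.

Alder, Beech, Cedar, Ginkgo, Hazel, Ivy, Juniper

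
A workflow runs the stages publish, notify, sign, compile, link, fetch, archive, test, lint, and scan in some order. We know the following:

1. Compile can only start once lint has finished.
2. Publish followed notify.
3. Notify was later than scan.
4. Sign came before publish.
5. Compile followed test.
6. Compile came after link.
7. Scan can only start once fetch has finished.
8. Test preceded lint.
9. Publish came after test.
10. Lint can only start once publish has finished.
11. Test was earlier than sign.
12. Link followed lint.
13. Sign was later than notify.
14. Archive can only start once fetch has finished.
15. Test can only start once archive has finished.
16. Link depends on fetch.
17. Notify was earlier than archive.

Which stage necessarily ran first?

Fetch has a chain of constraints placing it before every other stage, so fetch must be first.

fetch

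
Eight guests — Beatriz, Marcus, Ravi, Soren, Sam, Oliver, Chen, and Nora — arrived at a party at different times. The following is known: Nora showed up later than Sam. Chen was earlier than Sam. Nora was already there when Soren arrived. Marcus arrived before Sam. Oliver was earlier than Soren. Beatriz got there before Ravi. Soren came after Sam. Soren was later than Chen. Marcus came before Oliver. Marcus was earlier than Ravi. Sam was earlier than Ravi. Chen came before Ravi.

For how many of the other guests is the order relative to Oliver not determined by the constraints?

5

Forced before Oliver: Marcus; forced after Oliver: Soren.
That leaves Beatriz, Chen, Nora, Ravi, and Sam with no forced order relative to Oliver — 5.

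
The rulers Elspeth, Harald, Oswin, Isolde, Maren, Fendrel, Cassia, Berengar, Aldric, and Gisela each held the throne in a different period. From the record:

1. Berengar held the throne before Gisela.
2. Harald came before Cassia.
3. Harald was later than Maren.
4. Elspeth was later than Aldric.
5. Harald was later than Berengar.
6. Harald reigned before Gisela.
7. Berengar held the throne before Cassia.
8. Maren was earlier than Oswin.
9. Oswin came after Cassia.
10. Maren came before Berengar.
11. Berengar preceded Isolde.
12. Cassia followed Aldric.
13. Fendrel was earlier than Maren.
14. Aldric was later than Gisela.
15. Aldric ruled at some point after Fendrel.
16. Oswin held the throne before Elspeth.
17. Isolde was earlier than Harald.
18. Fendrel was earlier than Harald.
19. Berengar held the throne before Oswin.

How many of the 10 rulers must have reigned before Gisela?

5

Directly stated before Gisela: Berengar and Harald.
Fendrel reaches Gisela via Fendrel → Harald → Gisela.
Isolde reaches Gisela via Isolde → Harald → Gisela.
Maren reaches Gisela via Maren → Berengar → Gisela.
That's Berengar, Fendrel, Harald, Isolde, and Maren — 5 in all.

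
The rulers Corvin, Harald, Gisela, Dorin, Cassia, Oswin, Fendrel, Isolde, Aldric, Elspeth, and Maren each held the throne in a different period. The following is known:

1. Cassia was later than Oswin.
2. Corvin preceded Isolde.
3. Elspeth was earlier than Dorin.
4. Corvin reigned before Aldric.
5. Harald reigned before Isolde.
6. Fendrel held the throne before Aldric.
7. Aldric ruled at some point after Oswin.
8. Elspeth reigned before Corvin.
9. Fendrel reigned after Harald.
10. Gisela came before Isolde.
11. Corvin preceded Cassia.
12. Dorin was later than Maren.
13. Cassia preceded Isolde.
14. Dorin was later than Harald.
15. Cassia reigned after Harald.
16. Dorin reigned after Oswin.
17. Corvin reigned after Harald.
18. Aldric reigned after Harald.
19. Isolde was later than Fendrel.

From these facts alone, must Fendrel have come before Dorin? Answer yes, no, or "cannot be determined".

cannot be determined

No chain of stated constraints runs from Fendrel to Dorin, and none runs from Dorin to Fendrel either.
So the relative order of Fendrel and Dorin is not fixed by the given facts.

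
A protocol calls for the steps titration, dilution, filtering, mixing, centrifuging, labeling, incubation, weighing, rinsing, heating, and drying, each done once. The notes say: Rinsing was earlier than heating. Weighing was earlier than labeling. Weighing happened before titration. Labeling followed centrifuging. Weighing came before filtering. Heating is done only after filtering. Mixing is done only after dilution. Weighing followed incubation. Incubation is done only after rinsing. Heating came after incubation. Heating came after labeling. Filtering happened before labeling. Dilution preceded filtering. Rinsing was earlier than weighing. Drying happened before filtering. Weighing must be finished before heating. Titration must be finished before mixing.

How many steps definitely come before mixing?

5

Directly stated before mixing: dilution and titration.
Incubation reaches mixing via incubation → weighing → titration → mixing.
Rinsing reaches mixing via rinsing → weighing → titration → mixing.
Weighing reaches mixing via weighing → titration → mixing.
That's dilution, incubation, rinsing, titration, and weighing — 5 in all.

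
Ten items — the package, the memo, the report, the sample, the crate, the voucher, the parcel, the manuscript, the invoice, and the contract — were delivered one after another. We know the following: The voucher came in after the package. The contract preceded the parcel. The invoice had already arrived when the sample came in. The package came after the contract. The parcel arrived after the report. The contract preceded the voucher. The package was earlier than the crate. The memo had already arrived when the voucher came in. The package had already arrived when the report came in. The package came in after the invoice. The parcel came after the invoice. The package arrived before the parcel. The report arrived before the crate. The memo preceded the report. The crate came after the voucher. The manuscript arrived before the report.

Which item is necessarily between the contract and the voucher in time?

the package

Tracing the constraints gives the contract → the package → the voucher, so the package sits after the contract and before the voucher.
No other item is forced both after the contract and before the voucher.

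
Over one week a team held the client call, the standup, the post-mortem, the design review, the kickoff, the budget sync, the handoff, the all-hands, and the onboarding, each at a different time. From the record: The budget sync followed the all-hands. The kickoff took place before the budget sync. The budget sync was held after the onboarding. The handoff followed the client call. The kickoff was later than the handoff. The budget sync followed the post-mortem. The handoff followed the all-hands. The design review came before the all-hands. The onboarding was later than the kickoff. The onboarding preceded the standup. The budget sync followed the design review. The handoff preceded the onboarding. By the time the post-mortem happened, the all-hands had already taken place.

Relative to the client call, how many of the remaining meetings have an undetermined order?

3

Forced after the client call: the budget sync, the handoff, the kickoff, the onboarding, and the standup.
That leaves the all-hands, the design review, and the post-mortem with no forced order relative to the client call — 3.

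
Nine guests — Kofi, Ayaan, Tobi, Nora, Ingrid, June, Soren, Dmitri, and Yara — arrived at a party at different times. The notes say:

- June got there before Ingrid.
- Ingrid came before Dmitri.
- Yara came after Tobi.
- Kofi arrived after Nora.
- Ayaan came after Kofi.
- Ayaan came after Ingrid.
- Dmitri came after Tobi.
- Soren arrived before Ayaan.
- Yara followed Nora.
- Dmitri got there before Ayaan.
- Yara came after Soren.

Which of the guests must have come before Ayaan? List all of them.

Dmitri, Ingrid, June, Kofi, Nora, Soren, Tobi

Directly stated before Ayaan: Dmitri, Ingrid, Kofi, and Soren.
June reaches Ayaan via June → Ingrid → Ayaan.
Nora reaches Ayaan via Nora → Kofi → Ayaan.
Tobi reaches Ayaan via Tobi → Dmitri → Ayaan.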